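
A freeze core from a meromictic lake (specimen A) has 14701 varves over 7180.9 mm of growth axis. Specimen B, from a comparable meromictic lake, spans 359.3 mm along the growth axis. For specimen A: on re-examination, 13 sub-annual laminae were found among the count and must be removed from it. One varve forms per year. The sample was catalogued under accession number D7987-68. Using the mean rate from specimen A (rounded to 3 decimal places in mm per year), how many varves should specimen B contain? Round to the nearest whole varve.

735 varves

Specimen A: correcting the raw count gives 14701 − 13 = 14688 true varves.
A: 7180.9 mm over 14688 years gives 7180.9 / 14688 ≈ 0.489 mm/yr.
B spans 359.3 / 0.489 = 734.76 years ≈ 735 varves.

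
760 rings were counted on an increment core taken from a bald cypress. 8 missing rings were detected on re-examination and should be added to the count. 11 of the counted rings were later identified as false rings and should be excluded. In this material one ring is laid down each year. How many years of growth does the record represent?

757 years

Correcting the raw count gives 760 − 11 + 8 = 757 true rings.
At one ring per year, that is 757 years.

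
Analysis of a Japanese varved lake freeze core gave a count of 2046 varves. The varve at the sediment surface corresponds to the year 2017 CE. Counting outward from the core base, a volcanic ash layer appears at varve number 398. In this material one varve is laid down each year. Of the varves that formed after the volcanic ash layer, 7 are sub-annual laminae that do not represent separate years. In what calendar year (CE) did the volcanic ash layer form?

376 CE

The volcanic ash layer sits at varve 398 from the core base, so 2046 − 398 = 1648 varves formed after it.
Removing the 7 false varves leaves 1648 − 7 = 1641 true varves beyond the volcanic ash layer.
The varve at the sediment surface is 2017 CE, so the volcanic ash layer dates to 2017 − 1641 = 376 CE.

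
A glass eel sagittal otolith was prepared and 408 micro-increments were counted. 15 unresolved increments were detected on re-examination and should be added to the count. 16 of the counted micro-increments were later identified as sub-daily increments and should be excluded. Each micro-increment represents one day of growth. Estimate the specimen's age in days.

Correcting the raw count gives 408 − 16 + 15 = 407 true micro-increments.
With a one-to-one micro-increment periodicity this is 407 days.

407 days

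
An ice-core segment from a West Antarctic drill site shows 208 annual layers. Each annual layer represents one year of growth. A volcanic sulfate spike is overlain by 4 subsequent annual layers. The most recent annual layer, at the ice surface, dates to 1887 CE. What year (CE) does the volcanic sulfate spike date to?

1883 CE

There are 4 annual layers younger than the volcanic sulfate spike.
1887 − 4 = 1883 CE.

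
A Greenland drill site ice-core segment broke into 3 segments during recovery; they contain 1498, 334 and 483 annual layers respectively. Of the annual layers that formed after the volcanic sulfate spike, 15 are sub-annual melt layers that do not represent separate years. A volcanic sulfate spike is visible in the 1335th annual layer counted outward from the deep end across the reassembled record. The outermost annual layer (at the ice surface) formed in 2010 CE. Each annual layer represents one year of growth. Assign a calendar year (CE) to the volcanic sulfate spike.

1045 CE

Total annual layers = 1498 + 334 + 483 = 2315.
Between annual layer 1335 and the ice surface there are 2315 − 1335 = 980 annual layers.
980 − 15 false = 965 true annual layers after the volcanic sulfate spike.
The annual layer at the ice surface is 2010 CE, so the volcanic sulfate spike dates to 2010 − 965 = 1045 CE.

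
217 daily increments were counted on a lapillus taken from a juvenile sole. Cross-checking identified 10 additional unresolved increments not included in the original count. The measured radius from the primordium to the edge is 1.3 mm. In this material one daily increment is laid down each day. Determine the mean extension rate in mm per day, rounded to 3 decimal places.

0.006 mm per day

Correcting the raw count gives 217 + 10 = 227 true daily increments.
1.3 mm over 227 days gives 1.3 / 227 ≈ 0.006 mm per day.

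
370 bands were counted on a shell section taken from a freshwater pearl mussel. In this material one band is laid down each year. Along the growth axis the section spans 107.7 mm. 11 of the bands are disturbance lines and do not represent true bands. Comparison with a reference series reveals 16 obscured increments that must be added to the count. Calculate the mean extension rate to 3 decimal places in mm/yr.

Correcting the raw count gives 370 − 11 + 16 = 375 true bands.
Mean rate = 107.7 mm / 375 years ≈ 0.287 mm/yr.

0.287 mm/yr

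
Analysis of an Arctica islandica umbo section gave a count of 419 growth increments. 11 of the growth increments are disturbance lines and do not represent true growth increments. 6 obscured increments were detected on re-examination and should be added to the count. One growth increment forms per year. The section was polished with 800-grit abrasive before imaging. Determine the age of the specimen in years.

414 years

True growth increment count = 419 − 11 + 6 = 414.
One growth increment per year makes the duration 414 years.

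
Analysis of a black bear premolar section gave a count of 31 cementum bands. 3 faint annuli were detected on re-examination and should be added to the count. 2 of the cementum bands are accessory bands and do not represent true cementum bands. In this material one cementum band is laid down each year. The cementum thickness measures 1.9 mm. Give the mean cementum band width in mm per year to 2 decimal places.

0.06 mm per year

After corrections the count is 31 − 2 + 3 = 32 cementum bands.
Extension rate ≈ 1.9 / 32 = 0.06 mm per year.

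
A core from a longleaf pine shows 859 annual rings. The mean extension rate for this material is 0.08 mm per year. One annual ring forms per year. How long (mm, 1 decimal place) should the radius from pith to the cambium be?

859 years of growth are recorded.
859 years at 0.08 mm/year gives 0.08 × 859 = 68.7 mm.

68.7 mm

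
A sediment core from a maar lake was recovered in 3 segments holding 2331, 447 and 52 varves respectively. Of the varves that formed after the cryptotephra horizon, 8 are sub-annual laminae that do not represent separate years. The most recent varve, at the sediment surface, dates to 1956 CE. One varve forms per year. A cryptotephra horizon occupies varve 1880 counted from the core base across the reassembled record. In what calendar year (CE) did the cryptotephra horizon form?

Total varves = 2331 + 447 + 52 = 2830.
The cryptotephra horizon sits at varve 1880 from the core base, so 2830 − 1880 = 950 varves formed after it.
Excluding 8 false varves: 950 − 8 = 942.
The varve at the sediment surface is 1956 CE, so the cryptotephra horizon dates to 1956 − 942 = 1014 CE.

1014 CE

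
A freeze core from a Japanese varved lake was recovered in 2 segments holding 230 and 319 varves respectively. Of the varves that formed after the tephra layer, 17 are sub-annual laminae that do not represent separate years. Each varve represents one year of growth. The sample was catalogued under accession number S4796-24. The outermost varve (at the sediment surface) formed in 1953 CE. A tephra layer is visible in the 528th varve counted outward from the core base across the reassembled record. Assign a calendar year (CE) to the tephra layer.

1949 CE

Total varves = 230 + 319 = 549.
Between varve 528 and the sediment surface there are 549 − 528 = 21 varves.
Excluding 17 false varves: 21 − 17 = 4.
1953 − 4 = 1949 CE.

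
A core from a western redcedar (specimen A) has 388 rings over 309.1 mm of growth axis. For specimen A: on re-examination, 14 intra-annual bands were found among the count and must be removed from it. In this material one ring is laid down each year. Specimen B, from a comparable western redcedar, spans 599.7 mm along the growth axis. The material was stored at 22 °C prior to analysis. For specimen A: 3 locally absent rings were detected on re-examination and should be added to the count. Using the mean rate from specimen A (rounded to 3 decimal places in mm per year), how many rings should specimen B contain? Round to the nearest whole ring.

731 rings

Specimen A: adjusted count: 388 − 14 + 3 = 377 rings.
A: Mean rate = 309.1 mm / 377 years ≈ 0.820 mm/year.
For B, 599.7 / 0.820 = 731.34 years ≈ 731 rings.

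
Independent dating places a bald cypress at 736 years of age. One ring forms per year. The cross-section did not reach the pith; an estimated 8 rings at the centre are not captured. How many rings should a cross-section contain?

Expected rings over 736 years: 736.
736 − 8 missed = 728 rings expected in the prepared section.

728 rings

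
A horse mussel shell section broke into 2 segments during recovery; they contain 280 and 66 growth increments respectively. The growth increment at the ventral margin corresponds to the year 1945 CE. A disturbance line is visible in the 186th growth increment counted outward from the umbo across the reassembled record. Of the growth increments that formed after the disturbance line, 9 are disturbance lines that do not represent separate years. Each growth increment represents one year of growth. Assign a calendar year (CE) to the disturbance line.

Total growth increments = 280 + 66 = 346.
The disturbance line sits at growth increment 186 from the umbo, so 346 − 186 = 160 growth increments formed after it.
Excluding 9 false growth increments: 160 − 9 = 151.
Counting back 151 years from 1945 CE places the disturbance line in 1945 − 151 = 1794 CE.

1794 CE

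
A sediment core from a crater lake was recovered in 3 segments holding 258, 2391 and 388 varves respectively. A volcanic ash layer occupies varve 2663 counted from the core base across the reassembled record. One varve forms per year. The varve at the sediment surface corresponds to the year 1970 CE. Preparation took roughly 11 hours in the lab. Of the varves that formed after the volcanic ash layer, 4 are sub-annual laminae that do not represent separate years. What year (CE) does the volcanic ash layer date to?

Total varves = 258 + 2391 + 388 = 3037.
3037 − 2663 = 374 varves lie beyond the volcanic ash layer toward the sediment surface.
Excluding 4 false varves: 374 − 4 = 370.
1970 − 370 = 1600 CE.

1600 CE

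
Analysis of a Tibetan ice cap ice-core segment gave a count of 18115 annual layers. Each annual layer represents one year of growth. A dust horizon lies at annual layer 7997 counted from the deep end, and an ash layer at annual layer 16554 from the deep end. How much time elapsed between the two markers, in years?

16554 − 7997 = 8557 annual layers lie between the two events.
At one annual layer per year, 8557 years elapsed between them.

8557 yr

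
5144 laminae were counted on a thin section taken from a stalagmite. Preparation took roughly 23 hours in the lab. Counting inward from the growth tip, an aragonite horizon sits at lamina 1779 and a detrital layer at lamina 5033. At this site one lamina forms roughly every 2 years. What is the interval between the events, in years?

6508 yr

Separation: 5033 − 1779 = 3254 laminae.
Multiplying by 2 years per lamina: 3254 × 2 = 6508 years.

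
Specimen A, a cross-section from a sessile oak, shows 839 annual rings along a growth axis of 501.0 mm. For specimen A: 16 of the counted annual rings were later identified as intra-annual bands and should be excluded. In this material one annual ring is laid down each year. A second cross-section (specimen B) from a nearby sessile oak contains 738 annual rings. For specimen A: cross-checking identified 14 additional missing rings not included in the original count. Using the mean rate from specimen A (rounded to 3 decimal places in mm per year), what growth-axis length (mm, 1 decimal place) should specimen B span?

Specimen A: true annual ring count = 839 − 16 + 14 = 837.
A: Extension rate ≈ 501.0 / 837 = 0.599 mm/year.
Length of B = 0.599 × 738 = 442.1 mm.

442.1 mm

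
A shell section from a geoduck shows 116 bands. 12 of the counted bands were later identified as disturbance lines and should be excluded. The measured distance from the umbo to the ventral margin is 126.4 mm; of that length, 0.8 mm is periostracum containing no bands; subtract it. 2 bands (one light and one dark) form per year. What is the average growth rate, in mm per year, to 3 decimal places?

2.415 mm per year

True band count = 116 − 12 = 104.
Dividing by 2 bands per year: 104 / 2 = 52 years.
Removing the 0.8 mm offcut leaves 126.4 − 0.8 = 125.6 mm.
Mean rate = 125.6 mm / 52 years ≈ 2.415 mm per year.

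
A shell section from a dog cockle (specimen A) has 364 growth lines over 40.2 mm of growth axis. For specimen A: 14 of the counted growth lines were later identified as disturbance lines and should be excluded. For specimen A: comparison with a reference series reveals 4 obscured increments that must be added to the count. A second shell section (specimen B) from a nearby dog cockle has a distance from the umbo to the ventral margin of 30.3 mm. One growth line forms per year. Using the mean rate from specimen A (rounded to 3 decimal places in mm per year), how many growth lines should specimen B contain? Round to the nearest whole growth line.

266 growth lines

Specimen A: after corrections the count is 364 − 14 + 4 = 354 growth lines.
A: Mean rate = 40.2 mm / 354 years ≈ 0.114 mm/year.
For B, 30.3 / 0.114 = 265.79 years ≈ 266 growth lines.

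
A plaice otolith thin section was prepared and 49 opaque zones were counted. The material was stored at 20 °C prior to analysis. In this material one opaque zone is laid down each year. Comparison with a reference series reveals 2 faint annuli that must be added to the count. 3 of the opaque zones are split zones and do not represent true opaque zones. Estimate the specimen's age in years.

48 years

After corrections the count is 49 − 3 + 2 = 48 opaque zones.
At one opaque zone per year, that is 48 years.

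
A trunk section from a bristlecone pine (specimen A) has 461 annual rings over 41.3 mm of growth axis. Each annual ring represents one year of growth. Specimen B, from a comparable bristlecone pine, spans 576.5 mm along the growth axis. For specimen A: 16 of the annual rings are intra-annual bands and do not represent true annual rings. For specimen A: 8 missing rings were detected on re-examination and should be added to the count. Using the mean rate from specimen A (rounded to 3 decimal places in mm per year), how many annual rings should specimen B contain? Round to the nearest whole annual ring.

6335 annual rings

Specimen A: after corrections the count is 461 − 16 + 8 = 453 annual rings.
A: Extension rate ≈ 41.3 / 453 = 0.091 mm/year.
Specimen B: 576.5 mm / 0.091 mm per year = 6335.16 years ≈ 6335 annual rings.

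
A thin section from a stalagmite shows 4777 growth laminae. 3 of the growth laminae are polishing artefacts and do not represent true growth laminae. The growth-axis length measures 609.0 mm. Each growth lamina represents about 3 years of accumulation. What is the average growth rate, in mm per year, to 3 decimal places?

0.043 mm per year

After corrections the count is 4777 − 3 = 4774 growth laminae.
Multiplying by 3 years per growth lamina: 4774 × 3 = 14322 years.
Mean rate = 609.0 mm / 14322 years ≈ 0.043 mm per year.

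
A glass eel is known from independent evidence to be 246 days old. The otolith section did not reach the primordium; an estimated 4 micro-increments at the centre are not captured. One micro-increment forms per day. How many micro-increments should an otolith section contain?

242 micro-increments

Expected micro-increments over 246 days: 246.
246 − 4 missed = 242 micro-increments expected in the prepared section.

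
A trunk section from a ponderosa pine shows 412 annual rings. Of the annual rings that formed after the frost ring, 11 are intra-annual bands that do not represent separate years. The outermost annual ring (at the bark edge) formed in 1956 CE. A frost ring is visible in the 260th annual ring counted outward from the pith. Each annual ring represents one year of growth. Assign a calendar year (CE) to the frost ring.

The frost ring sits at annual ring 260 from the pith, so 412 − 260 = 152 annual rings formed after it.
Removing the 11 false annual rings leaves 152 − 11 = 141 true annual rings beyond the frost ring.
Counting back 141 years from 1956 CE places the frost ring in 1956 − 141 = 1815 CE.

1815 CE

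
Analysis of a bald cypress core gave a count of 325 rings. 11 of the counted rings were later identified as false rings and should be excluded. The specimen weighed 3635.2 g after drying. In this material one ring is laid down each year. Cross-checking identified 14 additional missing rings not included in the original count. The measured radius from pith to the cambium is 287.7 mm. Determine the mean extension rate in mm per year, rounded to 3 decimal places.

True ring count = 325 − 11 + 14 = 328.
Mean rate = 287.7 mm / 328 years ≈ 0.877 mm per year.

0.877 mm per year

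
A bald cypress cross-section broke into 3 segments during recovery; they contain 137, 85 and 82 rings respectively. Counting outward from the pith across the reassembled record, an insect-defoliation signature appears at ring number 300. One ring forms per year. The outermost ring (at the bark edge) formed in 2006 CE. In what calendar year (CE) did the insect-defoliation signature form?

2002 CE

Total rings = 137 + 85 + 82 = 304.
304 − 300 = 4 rings lie beyond the insect-defoliation signature toward the bark edge.
The ring at the bark edge is 2006 CE, so the insect-defoliation signature dates to 2006 − 4 = 2002 CE.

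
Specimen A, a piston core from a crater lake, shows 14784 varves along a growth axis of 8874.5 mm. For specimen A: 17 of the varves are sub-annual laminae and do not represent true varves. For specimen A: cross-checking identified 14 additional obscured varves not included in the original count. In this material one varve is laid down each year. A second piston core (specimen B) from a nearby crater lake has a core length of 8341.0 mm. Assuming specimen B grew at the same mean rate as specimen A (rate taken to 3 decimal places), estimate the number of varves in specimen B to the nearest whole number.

Specimen A: adjusted count: 14784 − 17 + 14 = 14781 varves.
A: Extension rate ≈ 8874.5 / 14781 = 0.600 mm per year.
Specimen B: 8341.0 mm / 0.600 mm per year = 13901.67 years ≈ 13902 varves.

13902 varves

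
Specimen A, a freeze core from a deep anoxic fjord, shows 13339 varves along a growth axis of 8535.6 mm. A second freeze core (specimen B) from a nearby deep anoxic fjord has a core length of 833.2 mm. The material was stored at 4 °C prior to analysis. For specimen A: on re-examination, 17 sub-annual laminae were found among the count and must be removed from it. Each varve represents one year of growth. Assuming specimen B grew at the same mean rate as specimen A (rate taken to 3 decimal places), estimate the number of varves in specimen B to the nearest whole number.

1300 varves

Specimen A: correcting the raw count gives 13339 − 17 = 13322 true varves.
A: Mean rate = 8535.6 mm / 13322 years ≈ 0.641 mm/year.
For B, 833.2 / 0.641 = 1299.84 years ≈ 1300 varves.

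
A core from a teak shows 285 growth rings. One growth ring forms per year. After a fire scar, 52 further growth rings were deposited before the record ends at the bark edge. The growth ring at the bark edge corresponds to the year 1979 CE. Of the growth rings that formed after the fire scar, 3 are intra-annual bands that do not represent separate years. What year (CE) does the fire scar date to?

1930 CE

52 growth rings post-date the fire scar.
Excluding 3 false growth rings: 52 − 3 = 49.
Counting back 49 years from 1979 CE places the fire scar in 1979 − 49 = 1930 CE.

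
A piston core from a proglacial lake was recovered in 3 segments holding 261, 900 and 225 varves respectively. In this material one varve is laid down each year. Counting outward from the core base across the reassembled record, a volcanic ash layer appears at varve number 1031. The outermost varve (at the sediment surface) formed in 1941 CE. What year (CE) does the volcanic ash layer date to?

Total varves = 261 + 900 + 225 = 1386.
1386 − 1031 = 355 varves lie beyond the volcanic ash layer toward the sediment surface.
1941 − 355 = 1586 CE.

1586 CE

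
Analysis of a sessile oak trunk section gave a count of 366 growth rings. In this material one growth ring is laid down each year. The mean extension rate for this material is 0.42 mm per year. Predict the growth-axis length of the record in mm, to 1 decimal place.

The record spans 366 years at 0.42 mm per year.
Length ≈ 0.42 × 366 = 153.7 mm.

153.7 mm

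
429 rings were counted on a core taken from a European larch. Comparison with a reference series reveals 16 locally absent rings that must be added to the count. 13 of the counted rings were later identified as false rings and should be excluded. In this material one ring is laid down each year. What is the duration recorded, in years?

432 years

True ring count = 429 − 13 + 16 = 432.
At one ring per year, that is 432 years.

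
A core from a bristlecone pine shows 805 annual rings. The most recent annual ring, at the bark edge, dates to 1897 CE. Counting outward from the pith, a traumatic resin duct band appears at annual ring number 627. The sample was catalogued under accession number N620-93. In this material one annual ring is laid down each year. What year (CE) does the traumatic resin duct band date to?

1719 CE

The traumatic resin duct band sits at annual ring 627 from the pith, so 805 − 627 = 178 annual rings formed after it.
The annual ring at the bark edge is 1897 CE, so the traumatic resin duct band dates to 1897 − 178 = 1719 CE.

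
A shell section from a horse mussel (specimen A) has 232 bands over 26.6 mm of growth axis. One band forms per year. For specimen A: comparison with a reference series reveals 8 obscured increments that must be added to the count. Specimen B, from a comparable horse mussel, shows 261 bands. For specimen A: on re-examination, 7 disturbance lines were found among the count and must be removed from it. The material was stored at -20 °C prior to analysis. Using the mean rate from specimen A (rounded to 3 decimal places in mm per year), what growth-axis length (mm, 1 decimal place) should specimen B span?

29.8 mm

Specimen A: correcting the raw count gives 232 − 7 + 8 = 233 true bands.
A: Mean rate = 26.6 mm / 233 years ≈ 0.114 mm/year.
Length of B = 0.114 × 261 = 29.8 mm.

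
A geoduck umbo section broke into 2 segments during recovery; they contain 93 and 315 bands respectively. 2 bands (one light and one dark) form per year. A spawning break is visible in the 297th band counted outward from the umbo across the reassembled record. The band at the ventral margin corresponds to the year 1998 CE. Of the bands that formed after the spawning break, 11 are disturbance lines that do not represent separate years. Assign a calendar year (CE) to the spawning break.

1948 CE

Total bands = 93 + 315 = 408.
The spawning break sits at band 297 from the umbo, so 408 − 297 = 111 bands formed after it.
Removing the 11 false bands leaves 111 − 11 = 100 true bands beyond the spawning break.
100 bands at 2 per year is 100 / 2 = 50 years.
Counting back 50 years from 1998 CE places the spawning break in 1998 − 50 = 1948 CE.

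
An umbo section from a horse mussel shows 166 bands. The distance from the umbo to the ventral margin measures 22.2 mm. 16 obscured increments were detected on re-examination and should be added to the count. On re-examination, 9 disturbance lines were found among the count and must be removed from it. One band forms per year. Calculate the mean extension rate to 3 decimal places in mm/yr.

0.128 mm/yr

Adjusted count: 166 − 9 + 16 = 173 bands.
Mean rate = 22.2 mm / 173 years ≈ 0.128 mm/yr.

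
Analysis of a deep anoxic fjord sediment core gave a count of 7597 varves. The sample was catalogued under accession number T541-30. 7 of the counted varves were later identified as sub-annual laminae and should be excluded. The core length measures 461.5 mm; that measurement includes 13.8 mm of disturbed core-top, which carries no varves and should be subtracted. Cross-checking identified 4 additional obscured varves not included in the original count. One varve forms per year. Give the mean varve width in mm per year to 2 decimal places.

After corrections the count is 7597 − 7 + 4 = 7594 varves.
The growth record spans 461.5 − 13.8 = 447.7 mm.
447.7 mm over 7594 years gives 447.7 / 7594 ≈ 0.06 mm per year.

0.06 mm per year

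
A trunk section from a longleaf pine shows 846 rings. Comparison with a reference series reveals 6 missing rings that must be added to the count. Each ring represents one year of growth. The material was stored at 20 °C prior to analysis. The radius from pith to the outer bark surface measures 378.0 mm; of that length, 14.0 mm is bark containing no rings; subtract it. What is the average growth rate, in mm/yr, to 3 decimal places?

Adjusted count: 846 + 6 = 852 rings.
The growth record spans 378.0 − 14.0 = 364.0 mm.
364.0 mm over 852 years gives 364.0 / 852 ≈ 0.427 mm/yr.

0.427 mm/yr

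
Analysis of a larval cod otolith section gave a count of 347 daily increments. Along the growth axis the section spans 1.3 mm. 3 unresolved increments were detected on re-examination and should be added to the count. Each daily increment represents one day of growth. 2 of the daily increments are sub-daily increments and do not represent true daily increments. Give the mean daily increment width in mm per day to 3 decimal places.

True daily increment count = 347 − 2 + 3 = 348.
Mean rate = 1.3 mm / 348 days ≈ 0.004 mm per day.

0.004 mm per day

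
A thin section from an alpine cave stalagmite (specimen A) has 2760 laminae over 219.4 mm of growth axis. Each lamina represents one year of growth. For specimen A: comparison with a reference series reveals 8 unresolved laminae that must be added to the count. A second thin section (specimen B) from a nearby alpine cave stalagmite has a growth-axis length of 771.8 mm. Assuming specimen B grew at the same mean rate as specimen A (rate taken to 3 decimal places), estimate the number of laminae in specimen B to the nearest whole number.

9770 laminae

Specimen A: adjusted count: 2760 + 8 = 2768 laminae.
A: 219.4 mm over 2768 years gives 219.4 / 2768 ≈ 0.079 mm/year.
Specimen B: 771.8 mm / 0.079 mm per year = 9769.62 years ≈ 9770 laminae.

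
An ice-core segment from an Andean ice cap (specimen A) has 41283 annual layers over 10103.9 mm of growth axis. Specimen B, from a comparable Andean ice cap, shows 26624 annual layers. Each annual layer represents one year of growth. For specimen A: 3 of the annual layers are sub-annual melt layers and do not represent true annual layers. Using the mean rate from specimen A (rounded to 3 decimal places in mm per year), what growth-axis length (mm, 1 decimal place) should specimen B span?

Specimen A: after corrections the count is 41283 − 3 = 41280 annual layers.
A: 10103.9 mm over 41280 years gives 10103.9 / 41280 ≈ 0.245 mm/year.
B's length ≈ 0.245 × 26624 = 6522.9 mm.

6522.9 mm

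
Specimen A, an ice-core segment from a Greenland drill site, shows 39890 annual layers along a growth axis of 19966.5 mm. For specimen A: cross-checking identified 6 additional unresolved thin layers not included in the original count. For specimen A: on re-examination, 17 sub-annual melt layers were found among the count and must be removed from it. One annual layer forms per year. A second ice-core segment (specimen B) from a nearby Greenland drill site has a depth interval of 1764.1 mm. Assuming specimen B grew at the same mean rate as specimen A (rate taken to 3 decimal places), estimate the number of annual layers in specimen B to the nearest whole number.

Specimen A: adjusted count: 39890 − 17 + 6 = 39879 annual layers.
A: 19966.5 mm over 39879 years gives 19966.5 / 39879 ≈ 0.501 mm per year.
For B, 1764.1 / 0.501 = 3521.16 years ≈ 3521 annual layers.

3521 annual layers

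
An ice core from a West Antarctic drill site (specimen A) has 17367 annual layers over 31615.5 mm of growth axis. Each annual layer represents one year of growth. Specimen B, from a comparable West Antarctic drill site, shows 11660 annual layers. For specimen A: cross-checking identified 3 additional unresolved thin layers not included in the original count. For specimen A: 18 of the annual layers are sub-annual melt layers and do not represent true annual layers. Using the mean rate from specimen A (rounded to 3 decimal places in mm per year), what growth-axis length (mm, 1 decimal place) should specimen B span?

21244.5 mm

Specimen A: after corrections the count is 17367 − 18 + 3 = 17352 annual layers.
A: 31615.5 mm over 17352 years gives 31615.5 / 17352 ≈ 1.822 mm per year.
Length of B = 1.822 × 11660 = 21244.5 mm.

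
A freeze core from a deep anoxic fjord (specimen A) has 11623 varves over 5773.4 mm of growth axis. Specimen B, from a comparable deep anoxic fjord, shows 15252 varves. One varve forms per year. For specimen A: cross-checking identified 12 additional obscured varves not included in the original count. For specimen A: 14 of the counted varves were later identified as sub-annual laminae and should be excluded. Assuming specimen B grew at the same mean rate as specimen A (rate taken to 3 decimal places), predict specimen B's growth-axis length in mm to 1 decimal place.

Specimen A: true varve count = 11623 − 14 + 12 = 11621.
A: 5773.4 mm over 11621 years gives 5773.4 / 11621 ≈ 0.497 mm per year.
Length of B = 0.497 × 15252 = 7580.2 mm.

7580.2 mm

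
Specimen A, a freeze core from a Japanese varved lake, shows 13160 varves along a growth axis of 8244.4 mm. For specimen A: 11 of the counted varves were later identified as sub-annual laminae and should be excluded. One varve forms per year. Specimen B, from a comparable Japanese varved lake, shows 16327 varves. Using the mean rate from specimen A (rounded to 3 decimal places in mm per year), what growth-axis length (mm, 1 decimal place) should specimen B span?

10237.0 mm

Specimen A: adjusted count: 13160 − 11 = 13149 varves.
A: Mean rate = 8244.4 mm / 13149 years ≈ 0.627 mm per year.
Length of B = 0.627 × 16327 = 10237.0 mm.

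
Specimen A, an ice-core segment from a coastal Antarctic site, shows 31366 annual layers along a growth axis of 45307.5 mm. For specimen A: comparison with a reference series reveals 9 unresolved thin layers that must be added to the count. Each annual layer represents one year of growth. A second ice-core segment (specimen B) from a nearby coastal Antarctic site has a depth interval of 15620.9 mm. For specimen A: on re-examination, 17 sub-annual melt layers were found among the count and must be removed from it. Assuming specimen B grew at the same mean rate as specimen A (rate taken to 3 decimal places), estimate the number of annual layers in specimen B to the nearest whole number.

Specimen A: true annual layer count = 31366 − 17 + 9 = 31358.
A: 45307.5 mm over 31358 years gives 45307.5 / 31358 ≈ 1.445 mm/year.
B spans 15620.9 / 1.445 = 10810.31 years ≈ 10810 annual layers.

10810 annual layers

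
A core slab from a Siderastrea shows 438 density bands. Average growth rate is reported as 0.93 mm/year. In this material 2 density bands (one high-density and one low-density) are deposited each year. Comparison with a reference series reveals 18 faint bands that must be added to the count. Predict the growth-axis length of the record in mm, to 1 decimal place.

Adjusted count: 438 + 18 = 456 density bands.
With 2 density bands per year, 456 / 2 = 228 years.
Predicted length = 0.93 mm/year × 228 years = 212.0 mm.

212.0 mm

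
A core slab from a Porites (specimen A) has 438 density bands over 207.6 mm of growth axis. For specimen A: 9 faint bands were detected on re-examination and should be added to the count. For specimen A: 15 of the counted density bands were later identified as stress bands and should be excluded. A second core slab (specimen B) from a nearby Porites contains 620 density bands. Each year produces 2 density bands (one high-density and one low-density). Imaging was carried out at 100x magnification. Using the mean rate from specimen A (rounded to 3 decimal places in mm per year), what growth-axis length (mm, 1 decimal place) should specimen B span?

297.9 mm

Specimen A: correcting the raw count gives 438 − 15 + 9 = 432 true density bands.
Specimen A: dividing by 2 density bands per year: 432 / 2 = 216 years.
A: Mean rate = 207.6 mm / 216 years ≈ 0.961 mm/yr.
Specimen B: with 2 density bands per year, 620 / 2 = 310 years. For B, 0.961 mm/year × 310 years = 297.9 mm.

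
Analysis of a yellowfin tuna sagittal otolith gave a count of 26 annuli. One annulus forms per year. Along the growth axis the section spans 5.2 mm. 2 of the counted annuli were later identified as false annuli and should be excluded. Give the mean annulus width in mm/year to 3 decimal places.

Correcting the raw count gives 26 − 2 = 24 true annuli.
Extension rate ≈ 5.2 / 24 = 0.217 mm/year.

0.217 mm/year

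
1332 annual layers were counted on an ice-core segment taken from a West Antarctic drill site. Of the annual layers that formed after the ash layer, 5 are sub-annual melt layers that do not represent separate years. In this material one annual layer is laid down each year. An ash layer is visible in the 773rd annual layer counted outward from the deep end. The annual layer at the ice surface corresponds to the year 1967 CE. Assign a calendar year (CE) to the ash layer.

The ash layer sits at annual layer 773 from the deep end, so 1332 − 773 = 559 annual layers formed after it.
Excluding 5 false annual layers: 559 − 5 = 554.
The annual layer at the ice surface is 1967 CE, so the ash layer dates to 1967 − 554 = 1413 CE.

1413 CE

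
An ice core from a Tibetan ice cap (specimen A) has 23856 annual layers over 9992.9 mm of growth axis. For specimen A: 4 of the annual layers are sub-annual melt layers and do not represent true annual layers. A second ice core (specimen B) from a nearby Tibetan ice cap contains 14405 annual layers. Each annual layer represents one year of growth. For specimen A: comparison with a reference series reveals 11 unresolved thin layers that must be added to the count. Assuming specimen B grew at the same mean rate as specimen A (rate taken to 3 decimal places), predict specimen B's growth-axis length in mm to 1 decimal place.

Specimen A: correcting the raw count gives 23856 − 4 + 11 = 23863 true annual layers.
A: Extension rate ≈ 9992.9 / 23863 = 0.419 mm/yr.
Length of B = 0.419 × 14405 = 6035.7 mm.

6035.7 mm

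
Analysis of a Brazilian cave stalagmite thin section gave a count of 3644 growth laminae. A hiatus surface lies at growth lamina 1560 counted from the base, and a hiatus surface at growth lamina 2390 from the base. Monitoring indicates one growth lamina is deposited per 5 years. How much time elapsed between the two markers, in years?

4150 years

The two markers are separated by 2390 − 1560 = 830 growth laminae.
830 growth laminae at 5 years each span 830 × 5 = 4150 years.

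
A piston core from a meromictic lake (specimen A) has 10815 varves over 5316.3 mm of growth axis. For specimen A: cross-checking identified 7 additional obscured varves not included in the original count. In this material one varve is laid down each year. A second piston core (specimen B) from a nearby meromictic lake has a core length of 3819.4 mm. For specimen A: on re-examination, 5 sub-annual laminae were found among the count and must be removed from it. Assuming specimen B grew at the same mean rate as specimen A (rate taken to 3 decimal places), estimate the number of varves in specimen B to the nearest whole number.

7779 varves

Specimen A: correcting the raw count gives 10815 − 5 + 7 = 10817 true varves.
A: 5316.3 mm over 10817 years gives 5316.3 / 10817 ≈ 0.491 mm per year.
B spans 3819.4 / 0.491 = 7778.82 years ≈ 7779 varves.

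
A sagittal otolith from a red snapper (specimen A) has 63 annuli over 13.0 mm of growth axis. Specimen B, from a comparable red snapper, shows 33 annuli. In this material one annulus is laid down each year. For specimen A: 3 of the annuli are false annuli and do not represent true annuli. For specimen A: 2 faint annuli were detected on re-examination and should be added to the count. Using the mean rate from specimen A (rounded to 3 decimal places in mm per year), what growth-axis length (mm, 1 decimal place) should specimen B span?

6.9 mm

Specimen A: true annulus count = 63 − 3 + 2 = 62.
A: 13.0 mm over 62 years gives 13.0 / 62 ≈ 0.210 mm/yr.
B's length ≈ 0.210 × 33 = 6.9 mm.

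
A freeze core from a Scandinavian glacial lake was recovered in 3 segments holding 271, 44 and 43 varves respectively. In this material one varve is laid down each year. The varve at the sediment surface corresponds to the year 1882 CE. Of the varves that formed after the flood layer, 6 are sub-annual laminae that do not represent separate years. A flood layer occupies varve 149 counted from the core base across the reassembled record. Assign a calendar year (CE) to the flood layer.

1679 CE

Total varves = 271 + 44 + 43 = 358.
358 − 149 = 209 varves lie beyond the flood layer toward the sediment surface.
Removing the 6 false varves leaves 209 − 6 = 203 true varves beyond the flood layer.
Counting back 203 years from 1882 CE places the flood layer in 1882 − 203 = 1679 CE.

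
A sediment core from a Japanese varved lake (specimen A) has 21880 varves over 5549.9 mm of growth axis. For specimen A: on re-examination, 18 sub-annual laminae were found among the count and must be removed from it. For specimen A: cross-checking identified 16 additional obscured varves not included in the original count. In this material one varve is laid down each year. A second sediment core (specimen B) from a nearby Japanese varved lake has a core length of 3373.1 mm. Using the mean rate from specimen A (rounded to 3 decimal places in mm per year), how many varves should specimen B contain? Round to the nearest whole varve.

Specimen A: correcting the raw count gives 21880 − 18 + 16 = 21878 true varves.
A: Extension rate ≈ 5549.9 / 21878 = 0.254 mm/yr.
Specimen B: 3373.1 mm / 0.254 mm per year = 13279.92 years ≈ 13280 varves.

13280 varves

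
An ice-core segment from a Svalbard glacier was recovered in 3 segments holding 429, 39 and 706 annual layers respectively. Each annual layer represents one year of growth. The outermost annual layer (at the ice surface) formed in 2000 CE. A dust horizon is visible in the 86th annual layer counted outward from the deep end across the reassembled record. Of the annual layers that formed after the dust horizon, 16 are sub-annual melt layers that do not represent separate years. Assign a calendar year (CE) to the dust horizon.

Total annual layers = 429 + 39 + 706 = 1174.
The dust horizon sits at annual layer 86 from the deep end, so 1174 − 86 = 1088 annual layers formed after it.
1088 − 16 false = 1072 true annual layers after the dust horizon.
Counting back 1072 years from 2000 CE places the dust horizon in 2000 − 1072 = 928 CE.

928 CE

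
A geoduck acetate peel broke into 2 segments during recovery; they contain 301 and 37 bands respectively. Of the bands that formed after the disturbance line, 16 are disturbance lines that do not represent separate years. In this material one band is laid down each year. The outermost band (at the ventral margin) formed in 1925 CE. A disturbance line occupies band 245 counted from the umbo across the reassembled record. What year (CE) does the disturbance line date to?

Total bands = 301 + 37 = 338.
338 − 245 = 93 bands lie beyond the disturbance line toward the ventral margin.
93 − 16 false = 77 true bands after the disturbance line.
Counting back 77 years from 1925 CE places the disturbance line in 1925 − 77 = 1848 CE.

1848 CE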